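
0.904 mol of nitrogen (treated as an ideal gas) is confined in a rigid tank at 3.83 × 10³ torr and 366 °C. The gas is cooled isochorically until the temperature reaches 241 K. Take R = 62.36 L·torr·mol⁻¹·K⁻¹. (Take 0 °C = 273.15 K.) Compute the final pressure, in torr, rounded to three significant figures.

P₂ ≈ 1.44e+03 torr

Convert: T₁ = 639.1 K.
From PV = nRT: V₁ = nRT₁/P₁ = 9.408 L.
V constant ⇒ P ∝ T: V₂ = V₁; P₂ = P₁·(T₂/T₁) = 1444 torr.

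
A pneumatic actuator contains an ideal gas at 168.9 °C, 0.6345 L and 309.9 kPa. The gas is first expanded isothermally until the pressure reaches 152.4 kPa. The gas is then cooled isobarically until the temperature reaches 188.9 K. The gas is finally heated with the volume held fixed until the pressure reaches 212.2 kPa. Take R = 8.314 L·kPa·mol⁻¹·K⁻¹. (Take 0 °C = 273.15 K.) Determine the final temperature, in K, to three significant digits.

T₄ ≈ 263 K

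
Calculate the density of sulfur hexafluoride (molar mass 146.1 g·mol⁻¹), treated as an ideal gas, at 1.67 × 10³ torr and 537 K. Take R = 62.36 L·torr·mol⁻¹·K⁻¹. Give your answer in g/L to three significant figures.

ρ ≈ 7.29 g/L

ρ = PM/(RT) = (1.67e+03 × 146.1) / (62.36 × 537.0)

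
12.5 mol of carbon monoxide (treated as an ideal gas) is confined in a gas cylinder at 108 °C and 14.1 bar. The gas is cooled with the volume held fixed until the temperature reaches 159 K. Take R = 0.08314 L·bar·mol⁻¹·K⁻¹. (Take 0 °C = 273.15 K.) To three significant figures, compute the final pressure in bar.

Convert: T₁ = 381.1 K.
From PV = nRT: V₁ = nRT₁/P₁ = 28.09 L.
V constant ⇒ P ∝ T: V₂ = V₁; P₂ = P₁·(T₂/T₁) = 5.882 bar.

P₂ ≈ 5.88 bar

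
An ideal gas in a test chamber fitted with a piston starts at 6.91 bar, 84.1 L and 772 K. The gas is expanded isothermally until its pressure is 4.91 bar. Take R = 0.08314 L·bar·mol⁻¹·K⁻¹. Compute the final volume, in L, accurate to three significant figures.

V₂ ≈ 118 L

T constant ⇒ Boyle's law P V = const: T₂ = T₁; V₂ = V₁·(P₁/P₂) = 118.4 L.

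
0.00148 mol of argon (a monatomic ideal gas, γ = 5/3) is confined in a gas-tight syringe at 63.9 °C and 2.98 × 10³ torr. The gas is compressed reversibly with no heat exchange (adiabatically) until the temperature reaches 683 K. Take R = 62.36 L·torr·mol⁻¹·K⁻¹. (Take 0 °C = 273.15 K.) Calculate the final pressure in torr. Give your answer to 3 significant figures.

Convert: T₁ = 337.0 K.
From PV = nRT: V₁ = nRT₁/P₁ = 0.01044 L.
Adiabatic (γ = 5/3), T V^(γ−1) and P V^γ constant: P₂ = P₁·(T₂/T₁)^(γ/(γ−1)) = 1.742e+04 torr; V₂ = V₁·(T₁/T₂)^(1/(γ−1)) = 0.003619 L.

P₂ ≈ 1.74e+04 torr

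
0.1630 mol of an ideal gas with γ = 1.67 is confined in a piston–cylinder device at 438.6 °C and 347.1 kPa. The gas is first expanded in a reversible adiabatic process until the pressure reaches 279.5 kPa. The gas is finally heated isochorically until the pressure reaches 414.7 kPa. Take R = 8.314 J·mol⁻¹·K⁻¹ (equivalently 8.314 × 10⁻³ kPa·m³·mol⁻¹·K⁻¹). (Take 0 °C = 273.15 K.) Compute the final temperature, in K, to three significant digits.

Convert: T₁ = 711.8 K.
From PV = nRT: V₁ = nRT₁/P₁ = 0.002779 m³.
Adiabatic (γ = 1.67), T V^(γ−1) and P V^γ constant: T₂ = T₁·(P₂/P₁)^((γ−1)/γ) = 652.5 K; V₂ = V₁·(P₁/P₂)^(1/γ) = 0.003164 m³.
Isochoric, so P/T is constant: V₃ = V₂; T₃ = T₂·(P₃/P₂) = 968.1 K.

T₃ ≈ 968 K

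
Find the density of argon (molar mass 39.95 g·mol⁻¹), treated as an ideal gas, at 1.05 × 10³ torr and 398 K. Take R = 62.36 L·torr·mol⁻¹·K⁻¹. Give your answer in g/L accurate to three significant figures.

ρ ≈ 1.69 g/L

ρ = PM/(RT) = (1.05e+03 × 39.95) / (62.36 × 398.0)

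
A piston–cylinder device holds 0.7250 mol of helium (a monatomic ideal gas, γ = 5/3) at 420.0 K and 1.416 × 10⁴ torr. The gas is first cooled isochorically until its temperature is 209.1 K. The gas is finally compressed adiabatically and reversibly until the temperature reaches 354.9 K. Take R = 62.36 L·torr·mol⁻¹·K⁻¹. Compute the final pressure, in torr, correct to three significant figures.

P₃ ≈ 2.65e+04 torr

From PV = nRT: V₁ = nRT₁/P₁ = 1.341 L.
V constant ⇒ P ∝ T: V₂ = V₁; P₂ = P₁·(T₂/T₁) = 7050 torr.
Reversible adiabatic, γ = 5/3: P₃ = P₂·(T₃/T₂)^(γ/(γ−1)) = 2.646e+04 torr; V₃ = V₂·(T₂/T₃)^(1/(γ−1)) = 0.6065 L.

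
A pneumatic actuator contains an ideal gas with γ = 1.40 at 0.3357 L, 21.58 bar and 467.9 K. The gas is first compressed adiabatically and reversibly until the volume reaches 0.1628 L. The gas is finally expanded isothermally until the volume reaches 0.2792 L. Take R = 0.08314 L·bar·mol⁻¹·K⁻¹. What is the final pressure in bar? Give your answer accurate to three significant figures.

Adiabatic (γ = 1.40), T V^(γ−1) and P V^γ constant: T₂ = T₁·(V₁/V₂)^(γ−1) = 625.0 K; P₂ = P₁·(V₁/V₂)^γ = 59.44 bar.
T constant ⇒ Boyle's law P V = const: T₃ = T₂; P₃ = P₂·(V₂/V₃) = 34.66 bar.

P₃ ≈ 34.7 bar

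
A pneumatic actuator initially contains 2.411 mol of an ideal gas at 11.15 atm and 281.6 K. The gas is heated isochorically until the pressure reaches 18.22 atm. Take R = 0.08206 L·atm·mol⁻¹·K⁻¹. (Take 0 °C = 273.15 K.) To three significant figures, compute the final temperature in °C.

T₂ ≈ 187 °C

From PV = nRT: V₁ = nRT₁/P₁ = 4.997 L.
V constant ⇒ P ∝ T: V₂ = V₁; T₂ = T₁·(P₂/P₁) = 460.2 K.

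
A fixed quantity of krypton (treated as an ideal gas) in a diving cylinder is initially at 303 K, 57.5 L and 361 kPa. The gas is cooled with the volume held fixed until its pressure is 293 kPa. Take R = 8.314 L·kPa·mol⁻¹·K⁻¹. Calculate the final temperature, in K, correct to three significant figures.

Isochoric, so P/T is constant: V₂ = V₁; T₂ = T₁·(P₂/P₁) = 245.9 K.

T₂ ≈ 246 K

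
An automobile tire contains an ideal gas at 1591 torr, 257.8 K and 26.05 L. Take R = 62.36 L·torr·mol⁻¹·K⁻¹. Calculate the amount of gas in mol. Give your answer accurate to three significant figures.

PV = nRT ⇒ n = PV/(RT) = (1591 × 26.05) / (62.36 × 257.8)

n ≈ 2.58 mol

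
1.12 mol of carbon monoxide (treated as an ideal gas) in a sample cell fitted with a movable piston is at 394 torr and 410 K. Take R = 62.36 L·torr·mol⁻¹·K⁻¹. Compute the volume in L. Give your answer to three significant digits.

V ≈ 72.7 L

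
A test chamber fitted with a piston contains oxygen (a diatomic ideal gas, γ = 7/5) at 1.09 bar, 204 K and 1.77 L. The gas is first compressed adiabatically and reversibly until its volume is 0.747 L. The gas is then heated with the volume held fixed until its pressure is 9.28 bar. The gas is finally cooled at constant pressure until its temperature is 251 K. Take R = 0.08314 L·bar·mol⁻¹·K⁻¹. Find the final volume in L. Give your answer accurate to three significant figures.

Reversible adiabatic, γ = 7/5: T₂ = T₁·(V₁/V₂)^(γ−1) = 288.1 K; P₂ = P₁·(V₁/V₂)^γ = 3.647 bar.
V constant ⇒ P ∝ T: V₃ = V₂; T₃ = T₂·(P₃/P₂) = 733.0 K.
P constant ⇒ V ∝ T: P₄ = P₃; V₄ = V₃·(T₄/T₃) = 0.2558 L.

V₄ ≈ 0.256 L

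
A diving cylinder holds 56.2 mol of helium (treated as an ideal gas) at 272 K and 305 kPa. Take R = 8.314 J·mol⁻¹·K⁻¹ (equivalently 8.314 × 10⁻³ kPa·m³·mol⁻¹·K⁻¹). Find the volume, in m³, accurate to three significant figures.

PV = nRT ⇒ V = nRT/P = (56.2 × 8.314 × 10⁻³ × 272) / 305

V ≈ 0.417 m³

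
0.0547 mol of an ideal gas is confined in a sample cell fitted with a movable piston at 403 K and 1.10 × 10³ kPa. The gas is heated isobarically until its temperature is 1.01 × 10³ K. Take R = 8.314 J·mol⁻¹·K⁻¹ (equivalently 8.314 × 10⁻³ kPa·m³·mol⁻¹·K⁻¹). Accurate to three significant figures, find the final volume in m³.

From PV = nRT: V₁ = nRT₁/P₁ = 0.0001666 m³.
Isobaric, so V/T is constant: P₂ = P₁; V₂ = V₁·(T₂/T₁) = 0.0004176 m³.

V₂ ≈ 0.000418 m³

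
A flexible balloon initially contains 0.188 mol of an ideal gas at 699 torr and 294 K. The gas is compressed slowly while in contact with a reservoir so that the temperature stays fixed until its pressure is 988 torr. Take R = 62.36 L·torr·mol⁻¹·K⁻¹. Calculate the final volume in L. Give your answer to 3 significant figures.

From PV = nRT: V₁ = nRT₁/P₁ = 4.931 L.
Isothermal, so P V is constant: T₂ = T₁; V₂ = V₁·(P₁/P₂) = 3.489 L.

V₂ ≈ 3.49 L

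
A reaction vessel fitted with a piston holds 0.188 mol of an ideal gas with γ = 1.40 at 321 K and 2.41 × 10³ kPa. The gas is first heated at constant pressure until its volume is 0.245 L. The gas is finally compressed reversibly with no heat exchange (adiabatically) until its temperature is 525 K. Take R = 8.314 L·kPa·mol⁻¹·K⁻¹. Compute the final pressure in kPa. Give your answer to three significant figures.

From PV = nRT: V₁ = nRT₁/P₁ = 0.2082 L.
Isobaric, so V/T is constant: P₂ = P₁; T₂ = T₁·(V₂/V₁) = 377.8 K.
Adiabatic (γ = 1.40), T V^(γ−1) and P V^γ constant: P₃ = P₂·(T₃/T₂)^(γ/(γ−1)) = 7626 kPa; V₃ = V₂·(T₂/T₃)^(1/(γ−1)) = 0.1076 L.

P₃ ≈ 7.63e+03 kPa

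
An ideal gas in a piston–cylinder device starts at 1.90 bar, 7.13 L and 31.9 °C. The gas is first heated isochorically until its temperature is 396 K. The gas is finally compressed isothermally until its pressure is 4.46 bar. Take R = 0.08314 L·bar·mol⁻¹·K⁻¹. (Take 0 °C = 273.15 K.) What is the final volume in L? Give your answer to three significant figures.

V₃ ≈ 3.94 L

Convert: T₁ = 305.0 K.
Isochoric, so P/T is constant: V₂ = V₁; P₂ = P₁·(T₂/T₁) = 2.466 bar.
Isothermal, so P V is constant: T₃ = T₂; V₃ = V₂·(P₂/P₃) = 3.943 L.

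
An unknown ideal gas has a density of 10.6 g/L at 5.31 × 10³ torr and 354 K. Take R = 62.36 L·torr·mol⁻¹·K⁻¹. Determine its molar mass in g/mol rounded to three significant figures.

M ≈ 44.1 g/mol

ρ = PM/(RT) ⇒ M = ρRT/P = (10.6 × 62.36 × 354.0) / 5.31e+03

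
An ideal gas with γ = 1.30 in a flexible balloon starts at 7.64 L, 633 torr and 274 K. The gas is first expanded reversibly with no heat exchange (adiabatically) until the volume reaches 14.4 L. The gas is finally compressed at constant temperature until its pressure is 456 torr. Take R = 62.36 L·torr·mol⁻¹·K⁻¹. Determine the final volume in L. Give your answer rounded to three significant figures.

Adiabatic (γ = 1.30), T V^(γ−1) and P V^γ constant: T₂ = T₁·(V₁/V₂)^(γ−1) = 226.6 K; P₂ = P₁·(V₁/V₂)^γ = 277.7 torr.
T constant ⇒ Boyle's law P V = const: T₃ = T₂; V₃ = V₂·(P₂/P₃) = 8.769 L.

V₃ ≈ 8.77 L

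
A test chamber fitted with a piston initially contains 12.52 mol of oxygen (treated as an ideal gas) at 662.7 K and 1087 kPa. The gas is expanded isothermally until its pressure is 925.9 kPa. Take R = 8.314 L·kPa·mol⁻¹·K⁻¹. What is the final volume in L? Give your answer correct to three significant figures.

From PV = nRT: V₁ = nRT₁/P₁ = 63.46 L.
T constant ⇒ Boyle's law P V = const: T₂ = T₁; V₂ = V₁·(P₁/P₂) = 74.50 L.

V₂ ≈ 74.5 L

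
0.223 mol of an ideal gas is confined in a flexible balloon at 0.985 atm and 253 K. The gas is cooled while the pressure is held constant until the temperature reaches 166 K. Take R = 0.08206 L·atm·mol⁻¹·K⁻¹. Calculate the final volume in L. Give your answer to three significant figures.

From PV = nRT: V₁ = nRT₁/P₁ = 4.700 L.
Isobaric, so V/T is constant: P₂ = P₁; V₂ = V₁·(T₂/T₁) = 3.084 L.

V₂ ≈ 3.08 L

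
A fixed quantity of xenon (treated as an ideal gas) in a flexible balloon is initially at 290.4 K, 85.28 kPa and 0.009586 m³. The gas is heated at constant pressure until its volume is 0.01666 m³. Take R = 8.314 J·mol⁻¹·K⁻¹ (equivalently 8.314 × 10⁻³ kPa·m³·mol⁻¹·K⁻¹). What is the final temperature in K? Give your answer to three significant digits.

Isobaric, so V/T is constant: P₂ = P₁; T₂ = T₁·(V₂/V₁) = 504.7 K.

T₂ ≈ 505 K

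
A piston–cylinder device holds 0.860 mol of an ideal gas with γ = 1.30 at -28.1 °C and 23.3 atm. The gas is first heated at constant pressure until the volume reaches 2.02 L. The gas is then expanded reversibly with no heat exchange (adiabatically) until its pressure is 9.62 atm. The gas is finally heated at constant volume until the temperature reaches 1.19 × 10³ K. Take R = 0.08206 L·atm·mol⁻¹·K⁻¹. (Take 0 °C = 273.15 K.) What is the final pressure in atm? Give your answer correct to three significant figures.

P₄ ≈ 21.1 atm

Convert: T₁ = 245.0 K.
From PV = nRT: V₁ = nRT₁/P₁ = 0.7422 L.
P constant ⇒ V ∝ T: P₂ = P₁; T₂ = T₁·(V₂/V₁) = 666.9 K.
Reversible adiabatic, γ = 1.30: T₃ = T₂·(P₃/P₂)^((γ−1)/γ) = 543.8 K; V₃ = V₂·(P₂/P₃)^(1/γ) = 3.989 L.
V constant ⇒ P ∝ T: V₄ = V₃; P₄ = P₃·(T₄/T₃) = 21.05 atm.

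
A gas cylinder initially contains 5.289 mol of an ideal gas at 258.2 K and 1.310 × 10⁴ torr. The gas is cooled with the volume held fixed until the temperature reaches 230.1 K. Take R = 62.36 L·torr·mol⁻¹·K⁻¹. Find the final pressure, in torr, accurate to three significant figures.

P₂ ≈ 1.17e+04 torr

From PV = nRT: V₁ = nRT₁/P₁ = 6.501 L.
V constant ⇒ P ∝ T: V₂ = V₁; P₂ = P₁·(T₂/T₁) = 1.167e+04 torr.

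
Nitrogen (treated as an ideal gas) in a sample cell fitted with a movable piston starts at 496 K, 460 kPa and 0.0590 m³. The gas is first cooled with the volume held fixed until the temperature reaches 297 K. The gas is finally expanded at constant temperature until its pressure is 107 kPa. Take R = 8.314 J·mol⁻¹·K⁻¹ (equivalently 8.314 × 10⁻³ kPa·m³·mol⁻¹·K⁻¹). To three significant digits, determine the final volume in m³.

V₃ ≈ 0.152 m³

Isochoric, so P/T is constant: V₂ = V₁; P₂ = P₁·(T₂/T₁) = 275.4 kPa.
Isothermal, so P V is constant: T₃ = T₂; V₃ = V₂·(P₂/P₃) = 0.1519 m³.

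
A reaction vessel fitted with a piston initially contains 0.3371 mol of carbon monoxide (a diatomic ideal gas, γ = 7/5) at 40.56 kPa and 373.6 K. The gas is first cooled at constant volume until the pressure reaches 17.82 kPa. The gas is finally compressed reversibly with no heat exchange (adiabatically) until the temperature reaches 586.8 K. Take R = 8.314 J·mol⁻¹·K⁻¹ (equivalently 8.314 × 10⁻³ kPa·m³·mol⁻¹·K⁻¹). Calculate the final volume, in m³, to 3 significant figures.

From PV = nRT: V₁ = nRT₁/P₁ = 0.02582 m³.
Isochoric, so P/T is constant: V₂ = V₁; T₂ = T₁·(P₂/P₁) = 164.1 K.
Adiabatic (γ = 7/5), T V^(γ−1) and P V^γ constant: P₃ = P₂·(T₃/T₂)^(γ/(γ−1)) = 1539 kPa; V₃ = V₂·(T₂/T₃)^(1/(γ−1)) = 0.001068 m³.

V₃ ≈ 0.00107 m³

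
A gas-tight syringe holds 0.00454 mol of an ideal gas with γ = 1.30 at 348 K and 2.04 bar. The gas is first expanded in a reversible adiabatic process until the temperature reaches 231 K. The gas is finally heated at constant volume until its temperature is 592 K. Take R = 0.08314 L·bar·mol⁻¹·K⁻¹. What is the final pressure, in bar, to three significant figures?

P₃ ≈ 0.885 bar

From PV = nRT: V₁ = nRT₁/P₁ = 0.06439 L.
Adiabatic (γ = 1.30), T V^(γ−1) and P V^γ constant: P₂ = P₁·(T₂/T₁)^(γ/(γ−1)) = 0.3455 bar; V₂ = V₁·(T₁/T₂)^(1/(γ−1)) = 0.2524 L.
Isochoric, so P/T is constant: V₃ = V₂; P₃ = P₂·(T₃/T₂) = 0.8854 bar.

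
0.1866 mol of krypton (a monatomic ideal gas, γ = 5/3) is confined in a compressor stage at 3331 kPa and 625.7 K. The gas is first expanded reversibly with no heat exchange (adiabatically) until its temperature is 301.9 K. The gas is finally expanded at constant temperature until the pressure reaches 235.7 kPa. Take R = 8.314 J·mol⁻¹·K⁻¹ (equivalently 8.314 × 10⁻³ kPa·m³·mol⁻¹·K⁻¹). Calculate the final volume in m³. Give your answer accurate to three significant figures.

From PV = nRT: V₁ = nRT₁/P₁ = 0.0002914 m³.
Adiabatic (γ = 5/3), T V^(γ−1) and P V^γ constant: P₂ = P₁·(T₂/T₁)^(γ/(γ−1)) = 538.7 kPa; V₂ = V₁·(T₁/T₂)^(1/(γ−1)) = 0.0008695 m³.
T constant ⇒ Boyle's law P V = const: T₃ = T₂; V₃ = V₂·(P₂/P₃) = 0.001987 m³.

V₃ ≈ 0.00199 m³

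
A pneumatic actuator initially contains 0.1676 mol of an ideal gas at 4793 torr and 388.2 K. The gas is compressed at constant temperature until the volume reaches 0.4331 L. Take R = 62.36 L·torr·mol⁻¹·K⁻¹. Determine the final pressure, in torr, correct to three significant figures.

P₂ ≈ 9.37e+03 torr

From PV = nRT: V₁ = nRT₁/P₁ = 0.8465 L.
Isothermal, so P V is constant: T₂ = T₁; P₂ = P₁·(V₁/V₂) = 9368 torr.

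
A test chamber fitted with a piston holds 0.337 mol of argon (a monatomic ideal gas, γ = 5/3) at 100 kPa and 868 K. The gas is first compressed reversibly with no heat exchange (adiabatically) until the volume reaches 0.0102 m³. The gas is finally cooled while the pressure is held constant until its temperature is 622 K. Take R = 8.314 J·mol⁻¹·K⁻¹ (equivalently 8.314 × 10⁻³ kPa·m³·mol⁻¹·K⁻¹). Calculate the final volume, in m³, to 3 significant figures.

From PV = nRT: V₁ = nRT₁/P₁ = 0.02432 m³.
Adiabatic (γ = 5/3), T V^(γ−1) and P V^γ constant: T₂ = T₁·(V₁/V₂)^(γ−1) = 1549 K; P₂ = P₁·(V₁/V₂)^γ = 425.5 kPa.
P constant ⇒ V ∝ T: P₃ = P₂; V₃ = V₂·(T₃/T₂) = 0.004095 m³.

V₃ ≈ 0.00410 m³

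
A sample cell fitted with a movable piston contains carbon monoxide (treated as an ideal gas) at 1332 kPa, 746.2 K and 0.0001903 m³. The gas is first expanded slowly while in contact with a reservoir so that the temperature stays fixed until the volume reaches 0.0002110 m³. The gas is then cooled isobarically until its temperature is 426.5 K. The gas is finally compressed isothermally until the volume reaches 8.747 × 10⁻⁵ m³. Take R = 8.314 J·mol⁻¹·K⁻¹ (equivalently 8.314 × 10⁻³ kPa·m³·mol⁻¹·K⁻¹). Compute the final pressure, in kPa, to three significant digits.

T constant ⇒ Boyle's law P V = const: T₂ = T₁; P₂ = P₁·(V₁/V₂) = 1201 kPa.
P constant ⇒ V ∝ T: P₃ = P₂; V₃ = V₂·(T₃/T₂) = 0.0001206 m³.
Isothermal, so P V is constant: T₄ = T₃; P₄ = P₃·(V₃/V₄) = 1656 kPa.

P₄ ≈ 1.66e+03 kPa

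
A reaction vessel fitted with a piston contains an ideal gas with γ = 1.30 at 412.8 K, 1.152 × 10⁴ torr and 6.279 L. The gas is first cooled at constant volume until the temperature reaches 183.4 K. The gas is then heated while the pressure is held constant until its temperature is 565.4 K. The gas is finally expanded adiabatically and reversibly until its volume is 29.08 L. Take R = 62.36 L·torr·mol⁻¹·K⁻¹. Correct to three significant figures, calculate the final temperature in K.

Isochoric, so P/T is constant: V₂ = V₁; P₂ = P₁·(T₂/T₁) = 5118 torr.
P constant ⇒ V ∝ T: P₃ = P₂; V₃ = V₂·(T₃/T₂) = 19.36 L.
Reversible adiabatic, γ = 1.30: T₄ = T₃·(V₃/V₄)^(γ−1) = 500.4 K; P₄ = P₃·(V₃/V₄)^γ = 3015 torr.

T₄ ≈ 500 K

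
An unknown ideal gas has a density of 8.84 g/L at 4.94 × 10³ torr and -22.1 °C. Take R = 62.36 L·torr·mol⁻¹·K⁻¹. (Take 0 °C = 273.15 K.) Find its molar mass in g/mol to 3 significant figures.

ρ = PM/(RT) ⇒ M = ρRT/P = (8.84 × 62.36 × 251.0) / 4.94e+03

M ≈ 28.0 g/mol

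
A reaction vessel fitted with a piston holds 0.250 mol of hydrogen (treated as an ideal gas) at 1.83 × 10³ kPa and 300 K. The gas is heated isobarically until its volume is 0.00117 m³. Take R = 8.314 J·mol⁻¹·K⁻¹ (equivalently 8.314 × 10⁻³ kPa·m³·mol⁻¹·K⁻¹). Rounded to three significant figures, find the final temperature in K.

From PV = nRT: V₁ = nRT₁/P₁ = 0.0003407 m³.
P constant ⇒ V ∝ T: P₂ = P₁; T₂ = T₁·(V₂/V₁) = 1030 K.

T₂ ≈ 1.03e+03 K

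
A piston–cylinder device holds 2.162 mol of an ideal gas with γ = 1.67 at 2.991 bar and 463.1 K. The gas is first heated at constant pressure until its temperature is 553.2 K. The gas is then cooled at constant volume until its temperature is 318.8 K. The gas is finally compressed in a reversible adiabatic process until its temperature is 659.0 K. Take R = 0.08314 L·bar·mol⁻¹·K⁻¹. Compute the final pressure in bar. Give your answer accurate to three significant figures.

From PV = nRT: V₁ = nRT₁/P₁ = 27.83 L.
Isobaric, so V/T is constant: P₂ = P₁; V₂ = V₁·(T₂/T₁) = 33.25 L.
Isochoric, so P/T is constant: V₃ = V₂; P₃ = P₂·(T₃/T₂) = 1.724 bar.
Adiabatic (γ = 1.67), T V^(γ−1) and P V^γ constant: P₄ = P₃·(T₄/T₃)^(γ/(γ−1)) = 10.53 bar; V₄ = V₃·(T₃/T₄)^(1/(γ−1)) = 11.25 L.

P₄ ≈ 10.5 bar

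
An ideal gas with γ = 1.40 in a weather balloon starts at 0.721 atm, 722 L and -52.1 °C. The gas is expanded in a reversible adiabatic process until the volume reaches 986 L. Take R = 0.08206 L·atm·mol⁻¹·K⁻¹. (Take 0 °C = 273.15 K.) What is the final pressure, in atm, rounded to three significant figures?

P₂ ≈ 0.466 atm

Convert: T₁ = 221.0 K.
Reversible adiabatic, γ = 1.40: T₂ = T₁·(V₁/V₂)^(γ−1) = 195.1 K; P₂ = P₁·(V₁/V₂)^γ = 0.4661 atm.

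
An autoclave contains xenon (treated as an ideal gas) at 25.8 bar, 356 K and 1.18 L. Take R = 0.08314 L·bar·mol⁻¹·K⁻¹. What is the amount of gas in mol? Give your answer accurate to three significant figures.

PV = nRT ⇒ n = PV/(RT) = (25.8 × 1.18) / (0.08314 × 356)

n ≈ 1.03 mol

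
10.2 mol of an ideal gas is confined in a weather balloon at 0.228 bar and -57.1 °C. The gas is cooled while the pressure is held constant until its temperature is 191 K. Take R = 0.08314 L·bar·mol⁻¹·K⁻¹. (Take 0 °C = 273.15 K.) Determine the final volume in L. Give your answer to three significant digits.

Convert: T₁ = 216.0 K.
From PV = nRT: V₁ = nRT₁/P₁ = 803.6 L.
P constant ⇒ V ∝ T: P₂ = P₁; V₂ = V₁·(T₂/T₁) = 710.4 L.

V₂ ≈ 710 L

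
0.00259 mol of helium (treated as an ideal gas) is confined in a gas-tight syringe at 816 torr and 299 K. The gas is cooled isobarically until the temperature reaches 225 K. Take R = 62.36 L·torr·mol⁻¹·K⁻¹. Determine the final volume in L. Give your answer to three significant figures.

V₂ ≈ 0.0445 L

From PV = nRT: V₁ = nRT₁/P₁ = 0.05918 L.
Isobaric, so V/T is constant: P₂ = P₁; V₂ = V₁·(T₂/T₁) = 0.04453 L.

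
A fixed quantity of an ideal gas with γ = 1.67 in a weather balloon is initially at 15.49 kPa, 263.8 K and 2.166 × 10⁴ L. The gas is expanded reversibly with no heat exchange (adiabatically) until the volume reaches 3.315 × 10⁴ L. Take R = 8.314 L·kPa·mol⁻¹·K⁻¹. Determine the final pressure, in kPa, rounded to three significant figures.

Reversible adiabatic, γ = 1.67: T₂ = T₁·(V₁/V₂)^(γ−1) = 198.4 K; P₂ = P₁·(V₁/V₂)^γ = 7.610 kPa.

P₂ ≈ 7.61 kPa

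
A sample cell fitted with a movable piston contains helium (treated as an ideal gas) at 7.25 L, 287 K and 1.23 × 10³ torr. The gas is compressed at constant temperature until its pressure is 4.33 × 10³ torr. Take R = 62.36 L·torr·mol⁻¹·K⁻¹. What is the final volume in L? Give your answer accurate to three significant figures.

Isothermal, so P V is constant: T₂ = T₁; V₂ = V₁·(P₁/P₂) = 2.059 L.

V₂ ≈ 2.06 L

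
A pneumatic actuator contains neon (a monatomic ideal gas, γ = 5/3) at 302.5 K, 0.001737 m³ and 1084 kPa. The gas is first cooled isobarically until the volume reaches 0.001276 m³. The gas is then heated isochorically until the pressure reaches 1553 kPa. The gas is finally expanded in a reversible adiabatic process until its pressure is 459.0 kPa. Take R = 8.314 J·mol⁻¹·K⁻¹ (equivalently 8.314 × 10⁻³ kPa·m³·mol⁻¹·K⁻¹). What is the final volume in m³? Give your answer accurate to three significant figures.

V₄ ≈ 0.00265 m³

P constant ⇒ V ∝ T: P₂ = P₁; T₂ = T₁·(V₂/V₁) = 222.2 K.
Isochoric, so P/T is constant: V₃ = V₂; T₃ = T₂·(P₃/P₂) = 318.4 K.
Adiabatic (γ = 5/3), T V^(γ−1) and P V^γ constant: T₄ = T₃·(P₄/P₃)^((γ−1)/γ) = 195.5 K; V₄ = V₃·(P₃/P₄)^(1/γ) = 0.002651 m³.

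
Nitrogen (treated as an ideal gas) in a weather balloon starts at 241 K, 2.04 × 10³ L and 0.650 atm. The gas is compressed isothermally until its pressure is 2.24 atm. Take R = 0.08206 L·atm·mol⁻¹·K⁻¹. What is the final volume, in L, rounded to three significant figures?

V₂ ≈ 592 L

T constant ⇒ Boyle's law P V = const: T₂ = T₁; V₂ = V₁·(P₁/P₂) = 592.0 L.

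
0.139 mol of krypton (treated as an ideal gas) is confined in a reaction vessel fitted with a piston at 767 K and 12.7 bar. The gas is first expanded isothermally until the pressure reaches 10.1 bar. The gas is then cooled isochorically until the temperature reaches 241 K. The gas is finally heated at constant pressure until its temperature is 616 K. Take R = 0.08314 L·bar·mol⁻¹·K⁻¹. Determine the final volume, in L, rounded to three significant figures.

From PV = nRT: V₁ = nRT₁/P₁ = 0.6979 L.
T constant ⇒ Boyle's law P V = const: T₂ = T₁; V₂ = V₁·(P₁/P₂) = 0.8776 L.
V constant ⇒ P ∝ T: V₃ = V₂; P₃ = P₂·(T₃/T₂) = 3.174 bar.
Isobaric, so V/T is constant: P₄ = P₃; V₄ = V₃·(T₄/T₃) = 2.243 L.

V₄ ≈ 2.24 L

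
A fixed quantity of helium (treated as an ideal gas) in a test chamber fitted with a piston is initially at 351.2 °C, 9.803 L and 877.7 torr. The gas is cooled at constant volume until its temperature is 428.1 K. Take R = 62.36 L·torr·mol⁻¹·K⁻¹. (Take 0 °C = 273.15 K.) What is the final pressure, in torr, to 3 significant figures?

Convert: T₁ = 624.3 K.
Isochoric, so P/T is constant: V₂ = V₁; P₂ = P₁·(T₂/T₁) = 601.8 torr.

P₂ ≈ 602 torr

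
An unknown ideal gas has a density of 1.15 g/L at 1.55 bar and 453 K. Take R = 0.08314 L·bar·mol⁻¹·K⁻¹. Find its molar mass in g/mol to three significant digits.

ρ = PM/(RT) ⇒ M = ρRT/P = (1.15 × 0.08314 × 453.0) / 1.55

M ≈ 27.9 g/mol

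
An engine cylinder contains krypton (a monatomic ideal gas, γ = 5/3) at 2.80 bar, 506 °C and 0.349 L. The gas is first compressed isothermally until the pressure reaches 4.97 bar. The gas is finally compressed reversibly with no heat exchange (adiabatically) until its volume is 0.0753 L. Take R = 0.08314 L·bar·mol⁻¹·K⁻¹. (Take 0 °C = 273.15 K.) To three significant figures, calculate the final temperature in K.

Convert: T₁ = 779.1 K.
Isothermal, so P V is constant: T₂ = T₁; V₂ = V₁·(P₁/P₂) = 0.1966 L.
Reversible adiabatic, γ = 5/3: T₃ = T₂·(V₂/V₃)^(γ−1) = 1477 K; P₃ = P₂·(V₂/V₃)^γ = 24.61 bar.

T₃ ≈ 1.48e+03 K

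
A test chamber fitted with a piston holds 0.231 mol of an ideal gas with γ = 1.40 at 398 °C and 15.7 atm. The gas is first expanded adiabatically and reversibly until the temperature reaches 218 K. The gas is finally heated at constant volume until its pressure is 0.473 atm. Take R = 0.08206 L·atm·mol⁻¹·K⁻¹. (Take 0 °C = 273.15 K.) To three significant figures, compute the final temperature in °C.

T₃ ≈ 63.1 °C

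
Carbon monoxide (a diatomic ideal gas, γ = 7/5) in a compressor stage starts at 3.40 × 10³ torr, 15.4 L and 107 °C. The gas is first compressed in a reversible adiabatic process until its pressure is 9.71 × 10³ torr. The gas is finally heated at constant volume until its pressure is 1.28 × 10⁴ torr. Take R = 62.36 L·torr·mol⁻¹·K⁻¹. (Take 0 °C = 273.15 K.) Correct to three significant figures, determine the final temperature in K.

Convert: T₁ = 380.1 K.
Adiabatic (γ = 7/5), T V^(γ−1) and P V^γ constant: T₂ = T₁·(P₂/P₁)^((γ−1)/γ) = 513.1 K; V₂ = V₁·(P₁/P₂)^(1/γ) = 7.278 L.
Isochoric, so P/T is constant: V₃ = V₂; T₃ = T₂·(P₃/P₂) = 676.3 K.

T₃ ≈ 676 K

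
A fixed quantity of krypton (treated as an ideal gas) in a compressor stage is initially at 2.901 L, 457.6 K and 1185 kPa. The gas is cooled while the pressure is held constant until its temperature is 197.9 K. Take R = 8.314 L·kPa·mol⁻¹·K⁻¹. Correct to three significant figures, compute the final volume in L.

Isobaric, so V/T is constant: P₂ = P₁; V₂ = V₁·(T₂/T₁) = 1.255 L.

V₂ ≈ 1.25 L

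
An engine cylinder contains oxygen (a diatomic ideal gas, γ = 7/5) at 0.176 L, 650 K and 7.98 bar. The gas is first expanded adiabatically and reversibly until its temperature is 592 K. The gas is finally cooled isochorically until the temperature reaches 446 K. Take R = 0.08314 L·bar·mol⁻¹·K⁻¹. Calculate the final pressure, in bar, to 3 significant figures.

P₃ ≈ 4.33 bar

Adiabatic (γ = 7/5), T V^(γ−1) and P V^γ constant: P₂ = P₁·(T₂/T₁)^(γ/(γ−1)) = 5.753 bar; V₂ = V₁·(T₁/T₂)^(1/(γ−1)) = 0.2223 L.
V constant ⇒ P ∝ T: V₃ = V₂; P₃ = P₂·(T₃/T₂) = 4.335 bar.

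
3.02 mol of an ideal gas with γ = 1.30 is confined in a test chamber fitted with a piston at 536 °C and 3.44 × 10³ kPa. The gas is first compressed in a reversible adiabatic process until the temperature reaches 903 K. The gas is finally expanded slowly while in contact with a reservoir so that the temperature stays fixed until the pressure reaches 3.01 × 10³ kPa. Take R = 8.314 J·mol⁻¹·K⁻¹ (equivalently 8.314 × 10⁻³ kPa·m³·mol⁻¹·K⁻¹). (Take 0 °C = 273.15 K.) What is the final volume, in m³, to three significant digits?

V₃ ≈ 0.00753 m³

Convert: T₁ = 809.1 K.
From PV = nRT: V₁ = nRT₁/P₁ = 0.005906 m³.
Reversible adiabatic, γ = 1.30: P₂ = P₁·(T₂/T₁)^(γ/(γ−1)) = 5535 kPa; V₂ = V₁·(T₁/T₂)^(1/(γ−1)) = 0.004097 m³.
T constant ⇒ Boyle's law P V = const: T₃ = T₂; V₃ = V₂·(P₂/P₃) = 0.007532 m³.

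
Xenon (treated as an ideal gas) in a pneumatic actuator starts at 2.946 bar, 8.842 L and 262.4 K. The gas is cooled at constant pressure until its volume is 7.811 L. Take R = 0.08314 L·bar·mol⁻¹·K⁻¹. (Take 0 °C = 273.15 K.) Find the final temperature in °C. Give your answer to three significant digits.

T₂ ≈ -41.3 °C

P constant ⇒ V ∝ T: P₂ = P₁; T₂ = T₁·(V₂/V₁) = 231.8 K.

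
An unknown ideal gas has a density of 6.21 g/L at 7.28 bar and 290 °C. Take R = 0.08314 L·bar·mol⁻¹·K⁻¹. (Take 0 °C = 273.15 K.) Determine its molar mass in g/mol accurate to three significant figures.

M ≈ 39.9 g/mol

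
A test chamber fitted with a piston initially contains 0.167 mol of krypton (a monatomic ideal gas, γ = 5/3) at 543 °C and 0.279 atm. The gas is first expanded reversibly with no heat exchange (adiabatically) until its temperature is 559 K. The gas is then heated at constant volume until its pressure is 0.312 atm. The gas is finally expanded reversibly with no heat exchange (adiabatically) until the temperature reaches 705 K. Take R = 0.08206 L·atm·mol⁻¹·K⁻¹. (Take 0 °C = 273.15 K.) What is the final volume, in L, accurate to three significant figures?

Convert: T₁ = 816.1 K.
From PV = nRT: V₁ = nRT₁/P₁ = 40.09 L.
Reversible adiabatic, γ = 5/3: P₂ = P₁·(T₂/T₁)^(γ/(γ−1)) = 0.1083 atm; V₂ = V₁·(T₁/T₂)^(1/(γ−1)) = 70.72 L.
V constant ⇒ P ∝ T: V₃ = V₂; T₃ = T₂·(P₃/P₂) = 1610 K.
Adiabatic (γ = 5/3), T V^(γ−1) and P V^γ constant: P₄ = P₃·(T₄/T₃)^(γ/(γ−1)) = 0.03958 atm; V₄ = V₃·(T₃/T₄)^(1/(γ−1)) = 244.1 L.

V₄ ≈ 244 L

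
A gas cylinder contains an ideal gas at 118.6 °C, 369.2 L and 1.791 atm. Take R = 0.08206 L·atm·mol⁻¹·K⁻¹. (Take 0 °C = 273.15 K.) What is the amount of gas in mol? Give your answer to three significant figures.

n ≈ 20.6 mol

Convert: T = 391.75 K.
PV = nRT ⇒ n = PV/(RT) = (1.791 × 369.2) / (0.08206 × 391.75)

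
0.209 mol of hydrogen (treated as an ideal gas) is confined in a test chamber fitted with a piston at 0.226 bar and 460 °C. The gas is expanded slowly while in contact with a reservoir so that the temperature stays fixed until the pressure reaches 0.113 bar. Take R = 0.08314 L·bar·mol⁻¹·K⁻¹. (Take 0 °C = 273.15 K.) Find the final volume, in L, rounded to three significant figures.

Convert: T₁ = 733.1 K.
From PV = nRT: V₁ = nRT₁/P₁ = 56.37 L.
T constant ⇒ Boyle's law P V = const: T₂ = T₁; V₂ = V₁·(P₁/P₂) = 112.7 L.

V₂ ≈ 113 L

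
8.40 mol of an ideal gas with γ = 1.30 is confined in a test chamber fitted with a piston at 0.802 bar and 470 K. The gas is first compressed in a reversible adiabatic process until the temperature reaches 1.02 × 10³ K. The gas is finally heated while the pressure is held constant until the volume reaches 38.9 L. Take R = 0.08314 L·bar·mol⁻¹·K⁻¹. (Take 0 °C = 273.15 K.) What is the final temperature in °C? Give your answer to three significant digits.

From PV = nRT: V₁ = nRT₁/P₁ = 409.3 L.
Reversible adiabatic, γ = 1.30: P₂ = P₁·(T₂/T₁)^(γ/(γ−1)) = 23.03 bar; V₂ = V₁·(T₁/T₂)^(1/(γ−1)) = 30.93 L.
P constant ⇒ V ∝ T: P₃ = P₂; T₃ = T₂·(V₃/V₂) = 1283 K.

T₃ ≈ 1.01e+03 °C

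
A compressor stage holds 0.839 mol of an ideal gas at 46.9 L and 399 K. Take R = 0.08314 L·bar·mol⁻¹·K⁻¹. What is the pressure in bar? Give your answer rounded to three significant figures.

P ≈ 0.593 bar

PV = nRT ⇒ P = nRT/V = (0.839 × 0.08314 × 399) / 46.9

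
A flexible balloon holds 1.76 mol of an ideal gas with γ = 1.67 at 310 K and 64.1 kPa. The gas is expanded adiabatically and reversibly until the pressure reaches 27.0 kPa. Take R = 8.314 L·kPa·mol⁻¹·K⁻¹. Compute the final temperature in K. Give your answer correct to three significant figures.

T₂ ≈ 219 K

From PV = nRT: V₁ = nRT₁/P₁ = 70.77 L.
Reversible adiabatic, γ = 1.67: T₂ = T₁·(P₂/P₁)^((γ−1)/γ) = 219.1 K; V₂ = V₁·(P₁/P₂)^(1/γ) = 118.8 L.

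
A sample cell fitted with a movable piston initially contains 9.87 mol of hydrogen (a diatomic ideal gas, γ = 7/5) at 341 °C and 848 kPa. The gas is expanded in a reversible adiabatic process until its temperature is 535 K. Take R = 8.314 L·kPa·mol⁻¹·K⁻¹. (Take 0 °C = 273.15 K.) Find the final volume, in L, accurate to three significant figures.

V₂ ≈ 83.9 L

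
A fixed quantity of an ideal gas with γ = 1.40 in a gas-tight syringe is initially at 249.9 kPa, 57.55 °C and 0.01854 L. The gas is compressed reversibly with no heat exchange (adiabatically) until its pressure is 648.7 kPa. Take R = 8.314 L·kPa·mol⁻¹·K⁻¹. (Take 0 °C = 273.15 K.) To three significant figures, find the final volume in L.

Convert: T₁ = 330.7 K.
Adiabatic (γ = 1.40), T V^(γ−1) and P V^γ constant: T₂ = T₁·(P₂/P₁)^((γ−1)/γ) = 434.3 K; V₂ = V₁·(P₁/P₂)^(1/γ) = 0.009380 L.

V₂ ≈ 0.00938 L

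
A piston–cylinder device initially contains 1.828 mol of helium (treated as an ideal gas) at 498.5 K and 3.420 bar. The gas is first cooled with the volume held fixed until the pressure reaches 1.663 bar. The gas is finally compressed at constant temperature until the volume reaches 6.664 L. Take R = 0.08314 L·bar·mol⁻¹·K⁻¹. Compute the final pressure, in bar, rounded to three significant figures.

P₃ ≈ 5.53 bar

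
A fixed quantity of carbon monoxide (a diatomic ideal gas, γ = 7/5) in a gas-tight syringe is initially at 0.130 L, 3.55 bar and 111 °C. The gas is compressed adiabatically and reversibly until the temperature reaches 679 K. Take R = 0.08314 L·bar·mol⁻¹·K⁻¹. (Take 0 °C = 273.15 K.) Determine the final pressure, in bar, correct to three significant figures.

Convert: T₁ = 384.1 K.
Reversible adiabatic, γ = 7/5: P₂ = P₁·(T₂/T₁)^(γ/(γ−1)) = 26.06 bar; V₂ = V₁·(T₁/T₂)^(1/(γ−1)) = 0.03130 L.

P₂ ≈ 26.1 bar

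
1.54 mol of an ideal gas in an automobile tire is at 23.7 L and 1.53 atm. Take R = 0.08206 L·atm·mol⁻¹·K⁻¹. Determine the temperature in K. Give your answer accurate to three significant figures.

PV = nRT ⇒ T = PV/(nR) = (1.53 × 23.7) / (1.54 × 0.08206)

T ≈ 287 K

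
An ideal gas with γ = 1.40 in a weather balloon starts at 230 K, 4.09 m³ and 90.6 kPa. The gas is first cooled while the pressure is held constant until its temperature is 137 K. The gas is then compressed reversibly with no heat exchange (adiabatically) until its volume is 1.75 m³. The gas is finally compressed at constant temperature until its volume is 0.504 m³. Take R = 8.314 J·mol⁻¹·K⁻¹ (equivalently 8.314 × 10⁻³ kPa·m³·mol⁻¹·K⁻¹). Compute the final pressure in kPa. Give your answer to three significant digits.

Isobaric, so V/T is constant: P₂ = P₁; V₂ = V₁·(T₂/T₁) = 2.436 m³.
Adiabatic (γ = 1.40), T V^(γ−1) and P V^γ constant: T₃ = T₂·(V₂/V₃)^(γ−1) = 156.4 K; P₃ = P₂·(V₂/V₃)^γ = 144.0 kPa.
T constant ⇒ Boyle's law P V = const: T₄ = T₃; P₄ = P₃·(V₃/V₄) = 499.9 kPa.

P₄ ≈ 500 kPa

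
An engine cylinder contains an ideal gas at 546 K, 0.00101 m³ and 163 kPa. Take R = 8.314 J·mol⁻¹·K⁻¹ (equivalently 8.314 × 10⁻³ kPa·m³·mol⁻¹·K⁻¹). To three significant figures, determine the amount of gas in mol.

n ≈ 0.0363 mol

PV = nRT ⇒ n = PV/(RT) = (163 × 0.00101) / (8.314 × 10⁻³ × 546)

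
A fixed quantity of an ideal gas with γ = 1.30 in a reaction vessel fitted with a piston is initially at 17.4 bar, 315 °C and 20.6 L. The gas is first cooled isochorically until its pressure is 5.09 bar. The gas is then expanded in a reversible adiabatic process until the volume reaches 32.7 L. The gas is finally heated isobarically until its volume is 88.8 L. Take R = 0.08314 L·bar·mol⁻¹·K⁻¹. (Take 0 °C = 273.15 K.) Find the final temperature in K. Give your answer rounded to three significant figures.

T₄ ≈ 407 K

Convert: T₁ = 588.1 K.
V constant ⇒ P ∝ T: V₂ = V₁; T₂ = T₁·(P₂/P₁) = 172.1 K.
Reversible adiabatic, γ = 1.30: T₃ = T₂·(V₂/V₃)^(γ−1) = 149.8 K; P₃ = P₂·(V₂/V₃)^γ = 2.791 bar.
Isobaric, so V/T is constant: P₄ = P₃; T₄ = T₃·(V₄/V₃) = 406.7 K.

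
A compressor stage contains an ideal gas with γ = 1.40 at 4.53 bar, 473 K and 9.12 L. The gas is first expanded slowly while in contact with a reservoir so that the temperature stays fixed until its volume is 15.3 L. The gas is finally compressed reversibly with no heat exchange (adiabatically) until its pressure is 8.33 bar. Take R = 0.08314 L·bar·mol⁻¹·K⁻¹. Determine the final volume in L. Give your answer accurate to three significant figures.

V₃ ≈ 6.84 L

T constant ⇒ Boyle's law P V = const: T₂ = T₁; P₂ = P₁·(V₁/V₂) = 2.700 bar.
Adiabatic (γ = 1.40), T V^(γ−1) and P V^γ constant: T₃ = T₂·(P₃/P₂)^((γ−1)/γ) = 652.6 K; V₃ = V₂·(P₂/P₃)^(1/γ) = 6.843 L.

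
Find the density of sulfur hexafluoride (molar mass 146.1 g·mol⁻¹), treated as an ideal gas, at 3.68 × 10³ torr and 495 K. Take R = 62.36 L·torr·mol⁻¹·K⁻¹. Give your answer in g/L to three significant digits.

ρ ≈ 17.4 g/L

ρ = PM/(RT) = (3.68e+03 × 146.1) / (62.36 × 495.0)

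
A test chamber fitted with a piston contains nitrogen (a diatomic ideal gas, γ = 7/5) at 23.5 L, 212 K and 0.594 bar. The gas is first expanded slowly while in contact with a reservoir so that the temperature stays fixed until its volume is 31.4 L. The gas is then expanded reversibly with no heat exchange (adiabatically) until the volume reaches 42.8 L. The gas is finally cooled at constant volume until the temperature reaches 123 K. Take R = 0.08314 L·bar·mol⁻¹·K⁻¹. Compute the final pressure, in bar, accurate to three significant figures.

T constant ⇒ Boyle's law P V = const: T₂ = T₁; P₂ = P₁·(V₁/V₂) = 0.4446 bar.
Adiabatic (γ = 7/5), T V^(γ−1) and P V^γ constant: T₃ = T₂·(V₂/V₃)^(γ−1) = 187.3 K; P₃ = P₂·(V₂/V₃)^γ = 0.2881 bar.
Isochoric, so P/T is constant: V₄ = V₃; P₄ = P₃·(T₄/T₃) = 0.1892 bar.

P₄ ≈ 0.189 bar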